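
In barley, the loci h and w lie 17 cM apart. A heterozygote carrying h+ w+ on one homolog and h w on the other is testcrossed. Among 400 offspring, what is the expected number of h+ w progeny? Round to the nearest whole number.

A map distance of 17 cM corresponds to a recombination frequency of 0.170.
The F1 is h+ w+ / h w, so h+ w is a recombinant gamete class with expected frequency r/2 = 0.170/2 = 0.0850.
Expected number = 0.0850 × 400 = 34.00 ≈ 34.

34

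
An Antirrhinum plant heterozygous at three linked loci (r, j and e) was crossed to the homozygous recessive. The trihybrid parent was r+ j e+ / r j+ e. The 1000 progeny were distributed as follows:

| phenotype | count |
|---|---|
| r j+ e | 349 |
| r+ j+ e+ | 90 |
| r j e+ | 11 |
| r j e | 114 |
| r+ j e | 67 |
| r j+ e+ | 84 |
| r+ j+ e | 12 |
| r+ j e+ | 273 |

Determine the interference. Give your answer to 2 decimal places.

The two rarest classes, r j e+ and r+ j+ e, are the double crossovers. Comparing them with the parentals, only the r allele has switched, so r is the middle locus and the order is j – r – e.
j–r: (204 + 23)/1000 = 0.2270; r–e: (151 + 23)/1000 = 0.1740.
Expected DCO frequency = 0.2270 × 0.1740 ≈ 0.03950; observed = 23/1000 ≈ 0.02300.
Coefficient of coincidence = 0.02300/0.03950 ≈ 0.58; interference = 1 − 0.58 = 0.42.

0.42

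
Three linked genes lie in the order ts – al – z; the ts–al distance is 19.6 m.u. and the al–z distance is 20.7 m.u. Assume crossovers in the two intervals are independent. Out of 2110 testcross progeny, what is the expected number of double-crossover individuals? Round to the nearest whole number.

86

Map distances give recombination frequencies of 0.196 and 0.207 for the two intervals.
With no interference, expected double-crossover frequency = 0.196 × 0.207 = 0.04057.
Expected number = 0.04057 × 2110 = 85.61 ≈ 86.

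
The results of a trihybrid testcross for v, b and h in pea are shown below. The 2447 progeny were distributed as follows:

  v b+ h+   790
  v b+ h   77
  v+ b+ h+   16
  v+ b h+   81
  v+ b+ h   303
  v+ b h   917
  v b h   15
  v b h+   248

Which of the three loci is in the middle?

The two most frequent reciprocal classes, v+ b h and v b+ h+, are the parental types, so the F1 was v+ b h / v b+ h+.
The two rarest classes, v b h and v+ b+ h+, are the double crossovers. Comparing them with the parentals, only the v allele has switched, so v is the middle locus and the order is h – v – b.

v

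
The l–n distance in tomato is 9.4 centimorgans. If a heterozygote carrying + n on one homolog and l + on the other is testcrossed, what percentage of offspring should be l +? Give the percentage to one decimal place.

A map distance of 9.4 centimorgans corresponds to a recombination frequency of 0.094.
The F1 is + n / l +, so l + is a parental gamete class with expected frequency (1 − r)/2 = 0.906/2 = 0.4530.
That is 0.4530 = 45.3% of the progeny.

45.3%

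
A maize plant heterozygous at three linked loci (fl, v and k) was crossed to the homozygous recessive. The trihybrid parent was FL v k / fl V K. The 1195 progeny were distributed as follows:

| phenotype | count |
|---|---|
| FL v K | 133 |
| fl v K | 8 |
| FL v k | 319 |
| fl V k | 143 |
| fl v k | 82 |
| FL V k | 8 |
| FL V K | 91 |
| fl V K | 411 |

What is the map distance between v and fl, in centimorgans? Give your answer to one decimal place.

15.8 centimorgans

The two rarest classes, FL V k and fl v K, are the double crossovers. Comparing them with the parentals, only the v allele has switched, so v is the middle locus and the order is k – v – fl.
Crossovers in the v–fl interval produce the single-crossover classes fl v k and FL V K (82 + 91 = 173) plus the double crossovers (16).
RF(v–fl) = (173 + 16) / 1195 = 189/1195 = 0.1582 → 15.8 centimorgans.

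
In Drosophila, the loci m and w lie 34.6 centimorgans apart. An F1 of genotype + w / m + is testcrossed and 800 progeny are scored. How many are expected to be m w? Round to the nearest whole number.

138

A map distance of 34.6 centimorgans corresponds to a recombination frequency of 0.346.
The F1 is + w / m +, so m w is a recombinant gamete class with expected frequency r/2 = 0.346/2 = 0.1730.
Expected number = 0.1730 × 800 = 138.40 ≈ 138.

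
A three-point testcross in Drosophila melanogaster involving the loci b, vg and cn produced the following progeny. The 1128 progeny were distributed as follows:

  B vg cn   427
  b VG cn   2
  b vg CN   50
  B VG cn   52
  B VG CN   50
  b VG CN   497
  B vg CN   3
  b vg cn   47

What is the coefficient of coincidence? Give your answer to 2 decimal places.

0.52

The two most frequent reciprocal classes, b VG CN and B vg cn, are the parental types, so the F1 was b VG CN / B vg cn.
The two rarest classes, b VG cn and B vg CN, are the double crossovers. Comparing them with the parentals, only the cn allele has switched, so cn is the middle locus and the order is b – cn – vg.
b–cn: (97 + 5)/1128 = 0.0904; cn–vg: (102 + 5)/1128 = 0.0949.
Expected DCO frequency = 0.0904 × 0.0949 ≈ 0.00858; observed = 5/1128 ≈ 0.00443.
Coefficient of coincidence = 0.00443/0.00858 ≈ 0.52.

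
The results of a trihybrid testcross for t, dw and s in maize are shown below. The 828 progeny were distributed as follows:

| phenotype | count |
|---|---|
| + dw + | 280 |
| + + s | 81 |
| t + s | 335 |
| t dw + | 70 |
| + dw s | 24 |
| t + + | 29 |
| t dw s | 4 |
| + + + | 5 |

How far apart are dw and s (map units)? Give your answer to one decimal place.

7.5 map units

The two most frequent reciprocal classes, + dw + and t + s, are the parental types, so the F1 was + dw + / t + s.
The two rarest classes, + + + and t dw s, are the double crossovers. Comparing them with the parentals, only the dw allele has switched, so dw is the middle locus and the order is t – dw – s.
Crossovers in the dw–s interval produce the single-crossover classes + dw s and t + + (24 + 29 = 53) plus the double crossovers (9).
RF(dw–s) = (53 + 9) / 828 = 62/828 = 0.0749 → 7.5 map units.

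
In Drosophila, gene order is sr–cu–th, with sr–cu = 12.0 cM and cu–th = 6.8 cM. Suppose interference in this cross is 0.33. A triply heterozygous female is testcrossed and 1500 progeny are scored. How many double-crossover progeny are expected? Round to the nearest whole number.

Map distances give recombination frequencies of 0.120 and 0.068 for the two intervals.
With interference 0.33 (so coincidence = 0.67), expected double-crossover frequency = 0.120 × 0.068 × 0.67 = 0.00547.
Expected number = 0.00547 × 1500 = 8.20 ≈ 8.

8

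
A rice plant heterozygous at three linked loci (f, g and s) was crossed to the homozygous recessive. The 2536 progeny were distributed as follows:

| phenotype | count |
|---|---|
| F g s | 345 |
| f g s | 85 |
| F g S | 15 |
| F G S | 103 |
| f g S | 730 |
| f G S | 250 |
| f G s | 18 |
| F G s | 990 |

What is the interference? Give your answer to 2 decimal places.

The two most frequent reciprocal classes, F G s and f g S, are the parental types, so the F1 was F G s / f g S.
The two rarest classes, f G s and F g S, are the double crossovers. Comparing them with the parentals, only the f allele has switched, so f is the middle locus and the order is s – f – g.
s–f: (188 + 33)/2536 = 0.0871; f–g: (595 + 33)/2536 = 0.2476.
Expected DCO frequency = 0.0871 × 0.2476 ≈ 0.02157; observed = 33/2536 ≈ 0.01301.
Coefficient of coincidence = 0.01301/0.02157 ≈ 0.60; interference = 1 − 0.60 = 0.40.

0.40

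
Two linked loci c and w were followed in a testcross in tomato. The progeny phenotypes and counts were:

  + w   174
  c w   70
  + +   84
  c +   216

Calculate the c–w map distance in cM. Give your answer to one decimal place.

The two most frequent classes, + w (174) and c + (216), are the parental types, so the F1 was + w / c +.
The recombinant classes are + + and c w: 84 + 70 = 154.
Recombination frequency = 154/544 = 0.2831 ≈ 28.3%, i.e. 28.3 cM.

28.3 cM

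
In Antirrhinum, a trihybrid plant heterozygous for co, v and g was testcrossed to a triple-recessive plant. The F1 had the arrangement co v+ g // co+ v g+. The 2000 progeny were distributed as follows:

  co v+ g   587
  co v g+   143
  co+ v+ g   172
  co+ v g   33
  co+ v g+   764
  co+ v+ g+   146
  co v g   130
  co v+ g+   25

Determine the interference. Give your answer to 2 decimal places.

0.07

The two rarest classes, co v+ g+ and co+ v g, are the double crossovers. Comparing them with the parentals, only the g allele has switched, so g is the middle locus and the order is co – g – v.
co–g: (315 + 58)/2000 = 0.1865; g–v: (276 + 58)/2000 = 0.1670.
Expected DCO frequency = 0.1865 × 0.1670 ≈ 0.03115; observed = 58/2000 ≈ 0.02900.
Coefficient of coincidence = 0.02900/0.03115 ≈ 0.93; interference = 1 − 0.93 = 0.07.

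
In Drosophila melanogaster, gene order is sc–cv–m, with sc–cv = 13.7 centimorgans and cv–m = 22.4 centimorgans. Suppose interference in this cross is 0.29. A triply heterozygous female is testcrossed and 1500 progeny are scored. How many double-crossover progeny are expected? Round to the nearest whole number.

33

Map distances give recombination frequencies of 0.137 and 0.224 for the two intervals.
With interference 0.29 (so coincidence = 0.71), expected double-crossover frequency = 0.137 × 0.224 × 0.71 = 0.02179.
Expected number = 0.02179 × 1500 = 32.68 ≈ 33.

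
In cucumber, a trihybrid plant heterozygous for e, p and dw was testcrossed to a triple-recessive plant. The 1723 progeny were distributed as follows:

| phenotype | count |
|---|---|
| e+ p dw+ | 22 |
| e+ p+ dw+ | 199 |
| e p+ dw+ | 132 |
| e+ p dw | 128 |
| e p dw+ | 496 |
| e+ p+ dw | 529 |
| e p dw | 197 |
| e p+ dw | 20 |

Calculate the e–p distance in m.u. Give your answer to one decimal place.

The two most frequent reciprocal classes, e+ p+ dw and e p dw+, are the parental types, so the F1 was e+ p+ dw / e p dw+.
The two rarest classes, e p+ dw and e+ p dw+, are the double crossovers. Comparing them with the parentals, only the e allele has switched, so e is the middle locus and the order is p – e – dw.
Crossovers in the p–e interval produce the single-crossover classes e+ p dw and e p+ dw+ (128 + 132 = 260) plus the double crossovers (42).
RF(p–e) = (260 + 42) / 1723 = 302/1723 = 0.1753 → 17.5 m.u.

17.5 m.u.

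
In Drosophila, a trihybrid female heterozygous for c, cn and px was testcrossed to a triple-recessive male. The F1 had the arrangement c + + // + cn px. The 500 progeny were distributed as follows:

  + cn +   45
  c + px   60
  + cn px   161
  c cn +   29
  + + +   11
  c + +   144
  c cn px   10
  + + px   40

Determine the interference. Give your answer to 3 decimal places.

The two rarest classes, + + + and c cn px, are the double crossovers. Comparing them with the parentals, only the c allele has switched, so c is the middle locus and the order is cn – c – px.
cn–c: (69 + 21)/500 = 0.1800; c–px: (105 + 21)/500 = 0.2520.
Expected DCO frequency = 0.1800 × 0.2520 ≈ 0.04536; observed = 21/500 ≈ 0.04200.
Coefficient of coincidence = 0.04200/0.04536 ≈ 0.926; interference = 1 − 0.926 = 0.074.

0.074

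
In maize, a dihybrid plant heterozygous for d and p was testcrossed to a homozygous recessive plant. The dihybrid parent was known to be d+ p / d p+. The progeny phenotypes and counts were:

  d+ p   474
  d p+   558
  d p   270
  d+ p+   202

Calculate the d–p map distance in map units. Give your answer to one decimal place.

The recombinant classes are d+ p+ and d p: 202 + 270 = 472.
Recombination frequency = 472/1504 = 0.3138 ≈ 31.4%, i.e. 31.4 map units.

31.4 map units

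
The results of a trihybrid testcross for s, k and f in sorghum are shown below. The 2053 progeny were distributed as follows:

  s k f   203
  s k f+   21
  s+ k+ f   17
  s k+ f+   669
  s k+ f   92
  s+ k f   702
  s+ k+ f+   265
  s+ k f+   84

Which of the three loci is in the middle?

The two most frequent reciprocal classes, s+ k f and s k+ f+, are the parental types, so the F1 was s+ k f / s k+ f+.
The two rarest classes, s+ k+ f and s k f+, are the double crossovers. Comparing them with the parentals, only the k allele has switched, so k is the middle locus and the order is s – k – f.

k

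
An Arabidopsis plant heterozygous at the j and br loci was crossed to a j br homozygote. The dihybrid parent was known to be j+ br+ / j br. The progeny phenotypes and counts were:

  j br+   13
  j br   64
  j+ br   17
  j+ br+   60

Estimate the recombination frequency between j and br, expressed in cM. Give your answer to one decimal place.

The recombinant classes are j+ br and j br+: 17 + 13 = 30.
Recombination frequency = 30/154 = 0.1948 ≈ 19.5%, i.e. 19.5 cM.

19.5 cM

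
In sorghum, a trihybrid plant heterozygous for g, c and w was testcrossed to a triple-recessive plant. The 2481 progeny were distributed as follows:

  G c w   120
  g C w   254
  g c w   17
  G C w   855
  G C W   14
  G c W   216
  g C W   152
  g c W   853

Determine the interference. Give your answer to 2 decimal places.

0.49

The two most frequent reciprocal classes, G C w and g c W, are the parental types, so the F1 was G C w / g c W.
The two rarest classes, G C W and g c w, are the double crossovers. Comparing them with the parentals, only the w allele has switched, so w is the middle locus and the order is c – w – g.
c–w: (272 + 31)/2481 = 0.1221; w–g: (470 + 31)/2481 = 0.2019.
Expected DCO frequency = 0.1221 × 0.2019 ≈ 0.02465; observed = 31/2481 ≈ 0.01249.
Coefficient of coincidence = 0.01249/0.02465 ≈ 0.51; interference = 1 − 0.51 = 0.49.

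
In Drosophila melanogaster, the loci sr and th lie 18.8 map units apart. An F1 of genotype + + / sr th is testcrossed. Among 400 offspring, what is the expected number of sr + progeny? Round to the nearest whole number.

A map distance of 18.8 map units corresponds to a recombination frequency of 0.188.
The F1 is + + / sr th, so sr + is a recombinant gamete class with expected frequency r/2 = 0.188/2 = 0.0940.
Expected number = 0.0940 × 400 = 37.60 ≈ 38.

38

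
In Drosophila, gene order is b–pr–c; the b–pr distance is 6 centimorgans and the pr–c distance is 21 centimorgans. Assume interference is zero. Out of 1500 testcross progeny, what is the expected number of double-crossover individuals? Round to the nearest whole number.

19

Map distances give recombination frequencies of 0.060 and 0.210 for the two intervals.
With no interference, expected double-crossover frequency = 0.060 × 0.210 = 0.01260.
Expected number = 0.01260 × 1500 = 18.90 ≈ 19.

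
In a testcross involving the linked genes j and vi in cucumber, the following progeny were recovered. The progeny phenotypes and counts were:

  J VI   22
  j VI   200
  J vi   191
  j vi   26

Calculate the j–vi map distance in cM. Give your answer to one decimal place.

10.9 cM

The two most frequent classes, J vi (191) and j VI (200), are the parental types, so the F1 was J vi / j VI.
The recombinant classes are J VI and j vi: 22 + 26 = 48.
Recombination frequency = 48/439 = 0.1093 ≈ 10.9%, i.e. 10.9 cM.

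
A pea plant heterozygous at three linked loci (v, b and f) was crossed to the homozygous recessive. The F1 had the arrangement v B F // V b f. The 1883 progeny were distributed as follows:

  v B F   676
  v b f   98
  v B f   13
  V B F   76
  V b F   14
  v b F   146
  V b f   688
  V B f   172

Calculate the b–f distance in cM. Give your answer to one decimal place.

18.3 cM

The two rarest classes, v B f and V b F, are the double crossovers. Comparing them with the parentals, only the f allele has switched, so f is the middle locus and the order is v – f – b.
Crossovers in the f–b interval produce the single-crossover classes v b F and V B f (146 + 172 = 318) plus the double crossovers (27).
RF(f–b) = (318 + 27) / 1883 = 345/1883 = 0.1832 → 18.3 cM.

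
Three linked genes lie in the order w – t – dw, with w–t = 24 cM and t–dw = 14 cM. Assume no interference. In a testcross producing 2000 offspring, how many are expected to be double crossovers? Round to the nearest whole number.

Map distances give recombination frequencies of 0.240 and 0.140 for the two intervals.
With no interference, expected double-crossover frequency = 0.240 × 0.140 = 0.03360.
Expected number = 0.03360 × 2000 = 67.20 ≈ 67.

67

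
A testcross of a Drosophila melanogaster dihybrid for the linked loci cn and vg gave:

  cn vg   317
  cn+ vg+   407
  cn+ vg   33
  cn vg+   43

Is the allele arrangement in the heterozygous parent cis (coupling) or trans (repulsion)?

cis

The two most frequent classes are cn+ vg+ (407) and cn vg (317); these are the parental (non-recombinant) types.
So the F1 carried cn+ vg+ on one chromosome and cn vg on the other — the recessive alleles are on the same chromosome (cis / coupling).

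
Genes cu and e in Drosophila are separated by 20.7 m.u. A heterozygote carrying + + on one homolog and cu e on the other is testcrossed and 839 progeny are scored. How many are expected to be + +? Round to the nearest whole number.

333

A map distance of 20.7 m.u. corresponds to a recombination frequency of 0.207.
The F1 is + + / cu e, so + + is a parental gamete class with expected frequency (1 − r)/2 = 0.793/2 = 0.3965.
Expected number = 0.3965 × 839 = 332.66 ≈ 333.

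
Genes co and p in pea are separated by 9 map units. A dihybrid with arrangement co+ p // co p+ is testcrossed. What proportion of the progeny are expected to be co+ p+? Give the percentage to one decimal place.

A map distance of 9 map units corresponds to a recombination frequency of 0.090.
The F1 is co+ p / co p+, so co+ p+ is a recombinant gamete class with expected frequency r/2 = 0.090/2 = 0.0450.
That is 0.0450 = 4.5% of the progeny.

4.5%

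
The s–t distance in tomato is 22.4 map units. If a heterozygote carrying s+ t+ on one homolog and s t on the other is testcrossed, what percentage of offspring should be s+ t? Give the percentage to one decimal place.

11.2%

A map distance of 22.4 map units corresponds to a recombination frequency of 0.224.
The F1 is s+ t+ / s t, so s+ t is a recombinant gamete class with expected frequency r/2 = 0.224/2 = 0.1120.
That is 0.1120 = 11.2% of the progeny.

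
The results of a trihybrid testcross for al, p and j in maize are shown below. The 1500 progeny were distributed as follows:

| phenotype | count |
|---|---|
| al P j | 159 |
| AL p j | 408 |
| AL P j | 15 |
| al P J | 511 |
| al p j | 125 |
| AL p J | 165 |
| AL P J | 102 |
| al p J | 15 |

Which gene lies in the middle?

p

The two most frequent reciprocal classes, AL p j and al P J, are the parental types, so the F1 was AL p j / al P J.
The two rarest classes, AL P j and al p J, are the double crossovers. Comparing them with the parentals, only the p allele has switched, so p is the middle locus and the order is j – p – al.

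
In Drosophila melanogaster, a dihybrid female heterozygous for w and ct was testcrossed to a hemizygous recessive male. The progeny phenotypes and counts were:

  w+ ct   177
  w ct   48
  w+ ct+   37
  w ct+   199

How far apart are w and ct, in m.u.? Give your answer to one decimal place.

18.4 m.u.

The two most frequent classes, w+ ct (177) and w ct+ (199), are the parental types, so the F1 was w+ ct / w ct+.
The recombinant classes are w+ ct+ and w ct: 37 + 48 = 85.
Recombination frequency = 85/461 = 0.1844 ≈ 18.4%, i.e. 18.4 m.u.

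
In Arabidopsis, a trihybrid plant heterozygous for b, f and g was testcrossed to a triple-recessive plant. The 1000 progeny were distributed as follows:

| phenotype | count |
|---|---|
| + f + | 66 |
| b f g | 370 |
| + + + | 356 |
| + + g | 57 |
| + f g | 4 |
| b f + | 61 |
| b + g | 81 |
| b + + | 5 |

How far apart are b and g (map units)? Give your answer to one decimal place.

12.7 map units

The two most frequent reciprocal classes, + + + and b f g, are the parental types, so the F1 was + + + / b f g.
The two rarest classes, b + + and + f g, are the double crossovers. Comparing them with the parentals, only the b allele has switched, so b is the middle locus and the order is g – b – f.
Crossovers in the g–b interval produce the single-crossover classes + + g and b f + (57 + 61 = 118) plus the double crossovers (9).
RF(g–b) = (118 + 9) / 1000 = 127/1000 = 0.1270 → 12.7 map units.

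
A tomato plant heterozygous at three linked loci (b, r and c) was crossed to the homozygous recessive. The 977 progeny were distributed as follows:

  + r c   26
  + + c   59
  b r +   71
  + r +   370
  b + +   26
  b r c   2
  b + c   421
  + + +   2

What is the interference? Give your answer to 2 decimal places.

The two most frequent reciprocal classes, + r + and b + c, are the parental types, so the F1 was + r + / b + c.
The two rarest classes, + + + and b r c, are the double crossovers. Comparing them with the parentals, only the r allele has switched, so r is the middle locus and the order is c – r – b.
c–r: (52 + 4)/977 = 0.0573; r–b: (130 + 4)/977 = 0.1372.
Expected DCO frequency = 0.0573 × 0.1372 ≈ 0.00786; observed = 4/977 ≈ 0.00409.
Coefficient of coincidence = 0.00409/0.00786 ≈ 0.52; interference = 1 − 0.52 = 0.48.

0.48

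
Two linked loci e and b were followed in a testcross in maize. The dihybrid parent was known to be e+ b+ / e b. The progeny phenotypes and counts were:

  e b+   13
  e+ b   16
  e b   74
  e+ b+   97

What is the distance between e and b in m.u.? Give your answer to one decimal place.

14.5 m.u.

The recombinant classes are e+ b and e b+: 16 + 13 = 29.
Recombination frequency = 29/200 = 0.1450 ≈ 14.5%, i.e. 14.5 m.u.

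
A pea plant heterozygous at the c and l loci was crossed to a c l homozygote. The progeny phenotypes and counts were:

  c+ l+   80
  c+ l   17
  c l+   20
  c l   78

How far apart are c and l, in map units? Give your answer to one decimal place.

19.0 map units

The two most frequent classes, c+ l+ (80) and c l (78), are the parental types, so the F1 was c+ l+ / c l.
The recombinant classes are c+ l and c l+: 17 + 20 = 37.
Recombination frequency = 37/195 = 0.1897 ≈ 19.0%, i.e. 19.0 map units.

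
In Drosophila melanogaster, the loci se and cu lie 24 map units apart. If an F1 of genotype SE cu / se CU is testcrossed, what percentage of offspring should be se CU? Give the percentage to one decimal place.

38.0%

A map distance of 24 map units corresponds to a recombination frequency of 0.240.
The F1 is SE cu / se CU, so se CU is a parental gamete class with expected frequency (1 − r)/2 = 0.760/2 = 0.3800.
That is 0.3800 = 38.0% of the progeny.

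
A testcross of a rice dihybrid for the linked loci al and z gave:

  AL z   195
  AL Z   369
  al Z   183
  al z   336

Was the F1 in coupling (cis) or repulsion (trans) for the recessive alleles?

cis

The two most frequent classes are AL Z (369) and al z (336); these are the parental (non-recombinant) types.
So the F1 carried AL Z on one chromosome and al z on the other — the recessive alleles are on the same chromosome (cis / coupling).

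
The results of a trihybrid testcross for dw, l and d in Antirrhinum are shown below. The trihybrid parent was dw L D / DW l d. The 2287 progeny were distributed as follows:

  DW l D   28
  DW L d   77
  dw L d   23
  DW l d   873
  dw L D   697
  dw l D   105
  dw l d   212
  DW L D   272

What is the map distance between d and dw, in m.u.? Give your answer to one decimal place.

The two rarest classes, dw L d and DW l D, are the double crossovers. Comparing them with the parentals, only the d allele has switched, so d is the middle locus and the order is l – d – dw.
Crossovers in the d–dw interval produce the single-crossover classes DW L D and dw l d (272 + 212 = 484) plus the double crossovers (51).
RF(d–dw) = (484 + 51) / 2287 = 535/2287 = 0.2339 → 23.4 m.u.

23.4 m.u.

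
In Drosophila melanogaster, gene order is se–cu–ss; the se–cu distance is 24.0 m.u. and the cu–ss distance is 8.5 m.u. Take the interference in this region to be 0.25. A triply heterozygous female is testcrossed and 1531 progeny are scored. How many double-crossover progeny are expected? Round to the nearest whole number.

Map distances give recombination frequencies of 0.240 and 0.085 for the two intervals.
With interference 0.25 (so coincidence = 0.75), expected double-crossover frequency = 0.240 × 0.085 × 0.75 = 0.01530.
Expected number = 0.01530 × 1531 = 23.42 ≈ 23.

23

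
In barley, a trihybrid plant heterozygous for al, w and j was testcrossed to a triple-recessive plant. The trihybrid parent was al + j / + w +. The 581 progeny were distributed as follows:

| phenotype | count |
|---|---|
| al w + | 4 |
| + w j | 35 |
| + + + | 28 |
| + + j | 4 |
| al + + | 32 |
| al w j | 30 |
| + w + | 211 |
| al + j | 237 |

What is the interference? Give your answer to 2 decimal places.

The two rarest classes, + + j and al w +, are the double crossovers. Comparing them with the parentals, only the al allele has switched, so al is the middle locus and the order is j – al – w.
j–al: (67 + 8)/581 = 0.1291; al–w: (58 + 8)/581 = 0.1136.
Expected DCO frequency = 0.1291 × 0.1136 ≈ 0.01467; observed = 8/581 ≈ 0.01377.
Coefficient of coincidence = 0.01377/0.01467 ≈ 0.94; interference = 1 − 0.94 = 0.06.

0.06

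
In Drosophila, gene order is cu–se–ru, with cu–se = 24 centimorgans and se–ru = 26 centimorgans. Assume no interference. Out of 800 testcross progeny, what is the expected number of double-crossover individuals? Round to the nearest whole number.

50

Map distances give recombination frequencies of 0.240 and 0.260 for the two intervals.
With no interference, expected double-crossover frequency = 0.240 × 0.260 = 0.06240.
Expected number = 0.06240 × 800 = 49.92 ≈ 50.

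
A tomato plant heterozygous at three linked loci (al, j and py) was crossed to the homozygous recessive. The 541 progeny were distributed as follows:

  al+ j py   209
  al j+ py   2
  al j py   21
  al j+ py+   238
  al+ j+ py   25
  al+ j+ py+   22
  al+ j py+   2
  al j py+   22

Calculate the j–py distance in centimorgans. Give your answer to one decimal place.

The two most frequent reciprocal classes, al+ j py and al j+ py+, are the parental types, so the F1 was al+ j py / al j+ py+.
The two rarest classes, al+ j py+ and al j+ py, are the double crossovers. Comparing them with the parentals, only the py allele has switched, so py is the middle locus and the order is al – py – j.
Crossovers in the py–j interval produce the single-crossover classes al+ j+ py and al j py+ (25 + 22 = 47) plus the double crossovers (4).
RF(py–j) = (47 + 4) / 541 = 51/541 = 0.0943 → 9.4 centimorgans.

9.4 centimorgans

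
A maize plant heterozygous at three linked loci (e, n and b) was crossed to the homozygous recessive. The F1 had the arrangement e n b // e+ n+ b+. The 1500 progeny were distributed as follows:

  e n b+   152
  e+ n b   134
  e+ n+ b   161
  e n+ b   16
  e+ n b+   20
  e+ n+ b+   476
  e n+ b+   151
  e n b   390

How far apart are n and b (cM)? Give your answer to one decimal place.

The two rarest classes, e n+ b and e+ n b+, are the double crossovers. Comparing them with the parentals, only the n allele has switched, so n is the middle locus and the order is e – n – b.
Crossovers in the n–b interval produce the single-crossover classes e n b+ and e+ n+ b (152 + 161 = 313) plus the double crossovers (36).
RF(n–b) = (313 + 36) / 1500 = 349/1500 = 0.2327 → 23.3 cM.

23.3 cM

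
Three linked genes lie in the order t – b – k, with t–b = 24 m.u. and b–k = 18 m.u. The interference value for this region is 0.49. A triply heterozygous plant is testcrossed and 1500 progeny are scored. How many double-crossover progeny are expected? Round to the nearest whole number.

Map distances give recombination frequencies of 0.240 and 0.180 for the two intervals.
With interference 0.49 (so coincidence = 0.51), expected double-crossover frequency = 0.240 × 0.180 × 0.51 = 0.02203.
Expected number = 0.02203 × 1500 = 33.05 ≈ 33.

33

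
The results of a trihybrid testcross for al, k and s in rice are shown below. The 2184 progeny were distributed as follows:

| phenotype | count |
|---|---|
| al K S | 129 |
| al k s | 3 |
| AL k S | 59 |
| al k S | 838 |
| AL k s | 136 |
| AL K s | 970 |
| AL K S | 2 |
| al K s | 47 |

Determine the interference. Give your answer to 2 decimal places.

The two most frequent reciprocal classes, AL K s and al k S, are the parental types, so the F1 was AL K s / al k S.
The two rarest classes, AL K S and al k s, are the double crossovers. Comparing them with the parentals, only the s allele has switched, so s is the middle locus and the order is al – s – k.
al–s: (106 + 5)/2184 = 0.0508; s–k: (265 + 5)/2184 = 0.1236.
Expected DCO frequency = 0.0508 × 0.1236 ≈ 0.00628; observed = 5/2184 ≈ 0.00229.
Coefficient of coincidence = 0.00229/0.00628 ≈ 0.36; interference = 1 − 0.36 = 0.64.

0.64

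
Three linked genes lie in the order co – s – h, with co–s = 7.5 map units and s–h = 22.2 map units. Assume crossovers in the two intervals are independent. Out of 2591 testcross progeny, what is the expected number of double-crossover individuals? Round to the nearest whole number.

Map distances give recombination frequencies of 0.075 and 0.222 for the two intervals.
With no interference, expected double-crossover frequency = 0.075 × 0.222 = 0.01665.
Expected number = 0.01665 × 2591 = 43.14 ≈ 43.

43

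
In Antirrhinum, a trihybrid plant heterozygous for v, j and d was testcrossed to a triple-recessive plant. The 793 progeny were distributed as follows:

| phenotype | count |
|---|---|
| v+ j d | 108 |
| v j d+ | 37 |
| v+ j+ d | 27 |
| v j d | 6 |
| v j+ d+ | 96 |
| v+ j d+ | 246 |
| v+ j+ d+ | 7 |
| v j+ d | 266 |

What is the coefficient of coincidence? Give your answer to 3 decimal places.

The two most frequent reciprocal classes, v j+ d and v+ j d+, are the parental types, so the F1 was v j+ d / v+ j d+.
The two rarest classes, v j d and v+ j+ d+, are the double crossovers. Comparing them with the parentals, only the j allele has switched, so j is the middle locus and the order is d – j – v.
d–j: (204 + 13)/793 = 0.2736; j–v: (64 + 13)/793 = 0.0971.
Expected DCO frequency = 0.2736 × 0.0971 ≈ 0.02657; observed = 13/793 ≈ 0.01639.
Coefficient of coincidence = 0.01639/0.02657 ≈ 0.617.

0.617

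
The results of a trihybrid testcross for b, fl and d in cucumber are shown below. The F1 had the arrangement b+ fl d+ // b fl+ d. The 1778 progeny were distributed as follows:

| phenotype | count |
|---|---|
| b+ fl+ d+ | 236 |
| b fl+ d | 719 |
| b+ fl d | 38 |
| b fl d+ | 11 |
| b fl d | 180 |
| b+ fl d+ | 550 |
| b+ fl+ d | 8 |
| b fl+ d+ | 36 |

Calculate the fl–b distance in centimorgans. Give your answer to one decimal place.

The two rarest classes, b fl d+ and b+ fl+ d, are the double crossovers. Comparing them with the parentals, only the b allele has switched, so b is the middle locus and the order is fl – b – d.
Crossovers in the fl–b interval produce the single-crossover classes b+ fl+ d+ and b fl d (236 + 180 = 416) plus the double crossovers (19).
RF(fl–b) = (416 + 19) / 1778 = 435/1778 = 0.2447 → 24.5 centimorgans.

24.5 centimorgans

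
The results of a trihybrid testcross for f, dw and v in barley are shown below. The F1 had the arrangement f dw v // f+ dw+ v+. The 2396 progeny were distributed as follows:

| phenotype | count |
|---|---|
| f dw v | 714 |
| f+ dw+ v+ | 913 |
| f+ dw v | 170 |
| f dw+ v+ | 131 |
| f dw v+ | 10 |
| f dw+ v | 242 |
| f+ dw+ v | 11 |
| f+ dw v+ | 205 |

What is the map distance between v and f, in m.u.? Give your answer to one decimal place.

13.4 m.u.

The two rarest classes, f dw v+ and f+ dw+ v, are the double crossovers. Comparing them with the parentals, only the v allele has switched, so v is the middle locus and the order is dw – v – f.
Crossovers in the v–f interval produce the single-crossover classes f+ dw v and f dw+ v+ (170 + 131 = 301) plus the double crossovers (21).
RF(v–f) = (301 + 21) / 2396 = 322/2396 = 0.1344 → 13.4 m.u.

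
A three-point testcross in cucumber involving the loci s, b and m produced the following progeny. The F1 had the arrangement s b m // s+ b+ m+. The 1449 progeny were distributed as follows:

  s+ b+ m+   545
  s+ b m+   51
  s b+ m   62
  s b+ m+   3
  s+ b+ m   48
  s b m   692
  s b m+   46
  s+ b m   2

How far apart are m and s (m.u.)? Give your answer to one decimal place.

The two rarest classes, s+ b m and s b+ m+, are the double crossovers. Comparing them with the parentals, only the s allele has switched, so s is the middle locus and the order is m – s – b.
Crossovers in the m–s interval produce the single-crossover classes s b m+ and s+ b+ m (46 + 48 = 94) plus the double crossovers (5).
RF(m–s) = (94 + 5) / 1449 = 99/1449 = 0.0683 → 6.8 m.u.

6.8 m.u.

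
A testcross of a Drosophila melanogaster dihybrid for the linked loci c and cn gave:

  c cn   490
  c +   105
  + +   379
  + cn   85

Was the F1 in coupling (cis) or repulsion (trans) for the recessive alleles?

The two most frequent classes are + + (379) and c cn (490); these are the parental (non-recombinant) types.
So the F1 carried + + on one chromosome and c cn on the other — the recessive alleles are on the same chromosome (cis / coupling).

cis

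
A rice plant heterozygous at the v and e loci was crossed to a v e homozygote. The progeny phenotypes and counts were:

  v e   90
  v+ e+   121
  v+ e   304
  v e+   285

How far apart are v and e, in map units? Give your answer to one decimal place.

The two most frequent classes, v+ e (304) and v e+ (285), are the parental types, so the F1 was v+ e / v e+.
The recombinant classes are v+ e+ and v e: 121 + 90 = 211.
Recombination frequency = 211/800 = 0.2637 ≈ 26.4%, i.e. 26.4 map units.

26.4 map units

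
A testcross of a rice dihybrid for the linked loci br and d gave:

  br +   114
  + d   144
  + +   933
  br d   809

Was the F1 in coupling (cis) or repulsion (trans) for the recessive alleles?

cis

The two most frequent classes are + + (933) and br d (809); these are the parental (non-recombinant) types.
So the F1 carried + + on one chromosome and br d on the other — the recessive alleles are on the same chromosome (cis / coupling).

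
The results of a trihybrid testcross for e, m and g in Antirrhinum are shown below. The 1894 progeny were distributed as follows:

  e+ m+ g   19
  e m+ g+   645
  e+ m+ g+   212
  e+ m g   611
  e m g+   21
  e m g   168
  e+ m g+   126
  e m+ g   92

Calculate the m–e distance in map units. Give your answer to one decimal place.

The two most frequent reciprocal classes, e m+ g+ and e+ m g, are the parental types, so the F1 was e m+ g+ / e+ m g.
The two rarest classes, e m g+ and e+ m+ g, are the double crossovers. Comparing them with the parentals, only the m allele has switched, so m is the middle locus and the order is e – m – g.
Crossovers in the e–m interval produce the single-crossover classes e+ m+ g+ and e m g (212 + 168 = 380) plus the double crossovers (40).
RF(e–m) = (380 + 40) / 1894 = 420/1894 = 0.2218 → 22.2 map units.

22.2 map units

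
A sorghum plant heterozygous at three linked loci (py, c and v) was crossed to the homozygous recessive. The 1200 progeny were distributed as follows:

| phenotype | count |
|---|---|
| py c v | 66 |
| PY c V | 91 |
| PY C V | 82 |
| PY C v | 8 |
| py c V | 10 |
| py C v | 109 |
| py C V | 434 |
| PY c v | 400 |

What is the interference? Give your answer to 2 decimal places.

0.40

The two most frequent reciprocal classes, PY c v and py C V, are the parental types, so the F1 was PY c v / py C V.
The two rarest classes, PY C v and py c V, are the double crossovers. Comparing them with the parentals, only the c allele has switched, so c is the middle locus and the order is v – c – py.
v–c: (200 + 18)/1200 = 0.1817; c–py: (148 + 18)/1200 = 0.1383.
Expected DCO frequency = 0.1817 × 0.1383 ≈ 0.02513; observed = 18/1200 ≈ 0.01500.
Coefficient of coincidence = 0.01500/0.02513 ≈ 0.60; interference = 1 − 0.60 = 0.40.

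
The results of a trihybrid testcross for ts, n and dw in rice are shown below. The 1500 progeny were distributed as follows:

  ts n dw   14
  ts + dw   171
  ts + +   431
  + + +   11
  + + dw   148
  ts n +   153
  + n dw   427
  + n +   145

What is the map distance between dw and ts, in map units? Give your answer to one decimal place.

22.7 map units

The two most frequent reciprocal classes, + n dw and ts + +, are the parental types, so the F1 was + n dw / ts + +.
The two rarest classes, ts n dw and + + +, are the double crossovers. Comparing them with the parentals, only the ts allele has switched, so ts is the middle locus and the order is n – ts – dw.
Crossovers in the ts–dw interval produce the single-crossover classes + n + and ts + dw (145 + 171 = 316) plus the double crossovers (25).
RF(ts–dw) = (316 + 25) / 1500 = 341/1500 = 0.2273 → 22.7 map units.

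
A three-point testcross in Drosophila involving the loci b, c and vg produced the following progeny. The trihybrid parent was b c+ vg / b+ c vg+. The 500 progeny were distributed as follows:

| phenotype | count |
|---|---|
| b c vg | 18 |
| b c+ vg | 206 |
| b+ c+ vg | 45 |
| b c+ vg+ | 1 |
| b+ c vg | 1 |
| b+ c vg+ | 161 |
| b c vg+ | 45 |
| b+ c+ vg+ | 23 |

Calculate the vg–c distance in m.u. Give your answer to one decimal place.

The two rarest classes, b c+ vg+ and b+ c vg, are the double crossovers. Comparing them with the parentals, only the vg allele has switched, so vg is the middle locus and the order is b – vg – c.
Crossovers in the vg–c interval produce the single-crossover classes b c vg and b+ c+ vg+ (18 + 23 = 41) plus the double crossovers (2).
RF(vg–c) = (41 + 2) / 500 = 43/500 = 0.0860 → 8.6 m.u.

8.6 m.u.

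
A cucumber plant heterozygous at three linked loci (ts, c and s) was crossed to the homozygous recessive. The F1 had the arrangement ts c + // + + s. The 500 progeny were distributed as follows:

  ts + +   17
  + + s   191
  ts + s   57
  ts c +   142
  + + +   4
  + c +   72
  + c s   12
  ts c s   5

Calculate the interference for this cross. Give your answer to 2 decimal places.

The two rarest classes, ts c s and + + +, are the double crossovers. Comparing them with the parentals, only the s allele has switched, so s is the middle locus and the order is ts – s – c.
ts–s: (129 + 9)/500 = 0.2760; s–c: (29 + 9)/500 = 0.0760.
Expected DCO frequency = 0.2760 × 0.0760 ≈ 0.02098; observed = 9/500 ≈ 0.01800.
Coefficient of coincidence = 0.01800/0.02098 ≈ 0.86; interference = 1 − 0.86 = 0.14.

0.14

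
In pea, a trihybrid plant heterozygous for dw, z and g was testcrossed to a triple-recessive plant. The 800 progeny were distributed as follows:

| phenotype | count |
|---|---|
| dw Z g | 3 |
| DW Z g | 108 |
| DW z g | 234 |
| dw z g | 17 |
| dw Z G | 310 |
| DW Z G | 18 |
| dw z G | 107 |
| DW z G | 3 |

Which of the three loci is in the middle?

The two most frequent reciprocal classes, dw Z G and DW z g, are the parental types, so the F1 was dw Z G / DW z g.
The two rarest classes, dw Z g and DW z G, are the double crossovers. Comparing them with the parentals, only the g allele has switched, so g is the middle locus and the order is z – g – dw.

g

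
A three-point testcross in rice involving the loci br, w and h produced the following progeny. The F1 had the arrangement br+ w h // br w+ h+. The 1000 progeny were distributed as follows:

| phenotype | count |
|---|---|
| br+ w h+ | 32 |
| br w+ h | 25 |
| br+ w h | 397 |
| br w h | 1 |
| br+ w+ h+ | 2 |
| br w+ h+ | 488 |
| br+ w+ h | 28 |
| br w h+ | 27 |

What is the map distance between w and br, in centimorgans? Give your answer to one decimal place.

5.8 centimorgans

The two rarest classes, br w h and br+ w+ h+, are the double crossovers. Comparing them with the parentals, only the br allele has switched, so br is the middle locus and the order is w – br – h.
Crossovers in the w–br interval produce the single-crossover classes br+ w+ h and br w h+ (28 + 27 = 55) plus the double crossovers (3).
RF(w–br) = (55 + 3) / 1000 = 58/1000 = 0.0580 → 5.8 centimorgans.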